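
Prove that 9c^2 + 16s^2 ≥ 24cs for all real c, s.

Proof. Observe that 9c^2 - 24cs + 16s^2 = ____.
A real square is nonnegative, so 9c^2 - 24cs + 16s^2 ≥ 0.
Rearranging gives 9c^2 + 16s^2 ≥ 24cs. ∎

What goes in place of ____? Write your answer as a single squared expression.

(3c - 4s)^2

The leading and trailing coefficients are 3^2 and 4^2, and 24 = 2·3·4, so the trinomial is (3c - 4s)^2.
Hence 9c^2 - 24cs + 16s^2 ≥ 0.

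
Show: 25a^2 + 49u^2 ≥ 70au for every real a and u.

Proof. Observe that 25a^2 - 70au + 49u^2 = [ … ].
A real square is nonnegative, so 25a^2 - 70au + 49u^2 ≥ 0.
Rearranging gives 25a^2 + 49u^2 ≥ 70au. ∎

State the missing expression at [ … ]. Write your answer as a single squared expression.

(5a - 7u)^2

25a^2 - 70au + 49u^2 is a perfect-square trinomial: the outer terms are (5a)^2 and (7u)^2, and the cross term is -2·5a·7u.
So 25a^2 - 70au + 49u^2 = (5a - 7u)^2 ≥ 0.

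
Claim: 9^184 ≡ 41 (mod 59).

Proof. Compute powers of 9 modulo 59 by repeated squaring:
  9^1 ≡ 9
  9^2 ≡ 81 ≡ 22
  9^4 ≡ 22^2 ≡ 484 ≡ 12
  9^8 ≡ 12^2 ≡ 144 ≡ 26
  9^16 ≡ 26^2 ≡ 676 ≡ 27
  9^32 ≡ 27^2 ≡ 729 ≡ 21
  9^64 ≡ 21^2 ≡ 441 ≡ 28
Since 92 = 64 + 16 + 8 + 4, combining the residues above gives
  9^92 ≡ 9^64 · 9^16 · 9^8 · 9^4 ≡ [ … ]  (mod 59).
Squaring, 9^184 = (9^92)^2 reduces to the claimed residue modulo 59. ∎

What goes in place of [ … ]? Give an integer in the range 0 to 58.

49

9^64 · 9^16 · 9^8 · 9^4 ≡ 28 · 27 · 26 · 12 = 235872.
235872 mod 59 = 49, so 9^92 ≡ 49 (mod 59).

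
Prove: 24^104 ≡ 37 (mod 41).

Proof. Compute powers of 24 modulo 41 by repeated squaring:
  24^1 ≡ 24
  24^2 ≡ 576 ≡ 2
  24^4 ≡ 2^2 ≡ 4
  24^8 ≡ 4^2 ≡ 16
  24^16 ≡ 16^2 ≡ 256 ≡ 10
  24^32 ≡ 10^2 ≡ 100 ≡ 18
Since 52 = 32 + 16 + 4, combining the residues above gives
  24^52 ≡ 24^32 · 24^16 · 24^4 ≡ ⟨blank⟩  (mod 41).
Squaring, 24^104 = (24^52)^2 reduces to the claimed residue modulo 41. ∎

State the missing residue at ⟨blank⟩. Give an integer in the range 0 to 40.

Multiply the listed residues: 18 · 10 · 4 = 180 → 720.
Reducing modulo 41: 720 = 17·41 + 23, so 24^52 ≡ 23.

23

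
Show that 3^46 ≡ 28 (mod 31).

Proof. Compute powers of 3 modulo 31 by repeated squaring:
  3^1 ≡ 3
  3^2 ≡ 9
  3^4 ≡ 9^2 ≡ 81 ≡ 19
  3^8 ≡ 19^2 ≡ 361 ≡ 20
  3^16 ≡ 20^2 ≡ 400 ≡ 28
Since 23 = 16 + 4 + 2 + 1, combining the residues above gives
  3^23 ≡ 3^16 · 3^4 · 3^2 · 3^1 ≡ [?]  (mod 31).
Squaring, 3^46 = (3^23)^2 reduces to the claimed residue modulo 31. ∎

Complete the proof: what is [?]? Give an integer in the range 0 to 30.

11

Multiply the listed residues: 28 · 19 · 9 · 3 = 532 → 4788 → 14364.
Reducing modulo 31: 14364 = 463·31 + 11, so 3^23 ≡ 11.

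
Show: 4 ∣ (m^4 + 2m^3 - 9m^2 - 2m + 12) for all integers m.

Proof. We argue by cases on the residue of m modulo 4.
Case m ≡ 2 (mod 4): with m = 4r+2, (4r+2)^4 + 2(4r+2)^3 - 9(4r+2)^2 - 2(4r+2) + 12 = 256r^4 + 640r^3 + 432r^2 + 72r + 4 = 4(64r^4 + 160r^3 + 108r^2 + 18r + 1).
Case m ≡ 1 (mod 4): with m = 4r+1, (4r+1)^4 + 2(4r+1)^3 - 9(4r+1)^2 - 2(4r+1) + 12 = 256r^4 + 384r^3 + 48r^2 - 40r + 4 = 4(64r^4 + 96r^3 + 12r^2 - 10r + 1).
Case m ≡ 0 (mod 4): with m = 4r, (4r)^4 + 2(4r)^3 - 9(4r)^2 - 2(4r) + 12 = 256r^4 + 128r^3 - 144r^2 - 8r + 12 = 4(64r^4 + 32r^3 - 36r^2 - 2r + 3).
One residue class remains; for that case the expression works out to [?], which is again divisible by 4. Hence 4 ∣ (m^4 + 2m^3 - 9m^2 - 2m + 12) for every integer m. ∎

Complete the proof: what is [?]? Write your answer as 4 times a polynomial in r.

4(64r^4 + 224r^3 + 252r^2 + 106r + 15)

The residues treated are {2, 1, 0}, so the missing case is m ≡ 3 (mod 4); write m = 4r+3.
Then (4r+3)^4 + 2(4r+3)^3 - 9(4r+3)^2 - 2(4r+3) + 12 = 256r^4 + 896r^3 + 1008r^2 + 424r + 60 = 4(64r^4 + 224r^3 + 252r^2 + 106r + 15).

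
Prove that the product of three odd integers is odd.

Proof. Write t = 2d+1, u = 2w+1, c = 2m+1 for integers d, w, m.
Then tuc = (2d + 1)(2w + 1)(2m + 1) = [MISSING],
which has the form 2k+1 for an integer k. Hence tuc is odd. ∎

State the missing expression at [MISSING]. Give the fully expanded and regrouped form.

(2d + 1)(2w + 1)(2m + 1) = 8dmw + 4dm + 4dw + 2d + 4mw + 2m + 2w + 1
= 2(4dmw + 2dm + 2dw + d + 2mw + m + w) + 1.
Since 4dmw + 2dm + 2dw + d + 2mw + m + w is an integer, the product is of the form 2k+1 for an integer k.

2(4dmw + 2dm + 2dw + d + 2mw + m + w) + 1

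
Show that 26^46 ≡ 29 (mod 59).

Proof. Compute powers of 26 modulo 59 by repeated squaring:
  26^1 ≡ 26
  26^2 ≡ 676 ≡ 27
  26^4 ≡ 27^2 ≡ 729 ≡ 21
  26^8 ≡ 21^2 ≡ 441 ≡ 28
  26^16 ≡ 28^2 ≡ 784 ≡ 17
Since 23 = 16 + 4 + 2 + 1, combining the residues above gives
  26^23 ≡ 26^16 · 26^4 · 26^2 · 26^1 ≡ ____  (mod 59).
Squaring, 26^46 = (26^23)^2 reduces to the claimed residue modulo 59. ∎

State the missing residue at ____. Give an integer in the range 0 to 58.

Multiply the listed residues: 17 · 21 · 27 · 26 = 357 → 9639 → 250614.
Reducing modulo 59: 250614 = 4247·59 + 41, so 26^23 ≡ 41.

41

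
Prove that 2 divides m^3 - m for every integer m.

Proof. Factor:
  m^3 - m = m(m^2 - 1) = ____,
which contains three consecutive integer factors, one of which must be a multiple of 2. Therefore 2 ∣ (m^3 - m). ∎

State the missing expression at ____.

(m - 1)m(m + 1)

m(m^2 - 1) = m(m - 1)(m + 1) = (m - 1)m(m + 1).
These three factors are consecutive integers, so their product is divisible by 2.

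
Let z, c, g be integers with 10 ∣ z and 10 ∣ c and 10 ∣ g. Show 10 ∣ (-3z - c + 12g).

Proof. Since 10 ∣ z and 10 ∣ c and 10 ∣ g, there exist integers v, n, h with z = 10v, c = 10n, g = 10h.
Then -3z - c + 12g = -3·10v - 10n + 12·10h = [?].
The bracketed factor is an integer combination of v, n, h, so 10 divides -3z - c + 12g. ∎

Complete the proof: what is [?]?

Each term has a factor of 10: -3·10v - 10n + 12·10h = 10·(12h - n - 3v).
Since 12h - n - 3v is an integer, 10 ∣ (-3z - c + 12g).

10(12h - n - 3v)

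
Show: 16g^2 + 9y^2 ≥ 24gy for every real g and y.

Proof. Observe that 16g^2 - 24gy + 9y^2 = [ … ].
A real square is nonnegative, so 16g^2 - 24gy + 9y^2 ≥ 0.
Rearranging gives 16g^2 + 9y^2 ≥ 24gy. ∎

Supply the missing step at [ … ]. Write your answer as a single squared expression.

16g^2 - 24gy + 9y^2 is a perfect-square trinomial: the outer terms are (4g)^2 and (3y)^2, and the cross term is -2·4g·3y.
So 16g^2 - 24gy + 9y^2 = (4g - 3y)^2 ≥ 0.

(4g - 3y)^2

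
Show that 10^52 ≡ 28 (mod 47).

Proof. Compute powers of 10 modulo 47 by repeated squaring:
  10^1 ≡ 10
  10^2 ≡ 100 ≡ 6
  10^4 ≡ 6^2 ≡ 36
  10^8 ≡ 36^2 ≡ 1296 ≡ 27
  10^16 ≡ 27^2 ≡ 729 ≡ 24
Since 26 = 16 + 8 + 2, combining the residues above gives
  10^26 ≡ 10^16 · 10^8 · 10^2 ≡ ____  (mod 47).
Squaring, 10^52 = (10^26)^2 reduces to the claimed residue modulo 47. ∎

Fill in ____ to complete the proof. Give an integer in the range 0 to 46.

34

10^16 · 10^8 · 10^2 ≡ 24 · 27 · 6 = 3888.
3888 mod 47 = 34, so 10^26 ≡ 34 (mod 47).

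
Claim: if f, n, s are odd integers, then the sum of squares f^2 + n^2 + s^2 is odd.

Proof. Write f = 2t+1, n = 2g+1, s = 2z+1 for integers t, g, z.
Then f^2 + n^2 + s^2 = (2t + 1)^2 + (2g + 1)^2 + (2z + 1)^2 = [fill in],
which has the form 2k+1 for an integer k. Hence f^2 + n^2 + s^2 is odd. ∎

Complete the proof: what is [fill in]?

Expanding: (2t + 1)^2 + (2g + 1)^2 + (2z + 1)^2 = 4g^2 + 4g + 4t^2 + 4t + 4z^2 + 4z + 3.
Every term except the constant is even, so this is 2(2g^2 + 2g + 2t^2 + 2t + 2z^2 + 2z + 1) + 1,
and 2g^2 + 2g + 2t^2 + 2t + 2z^2 + 2z + 1 ∈ ℤ gives the required form.

2(2g^2 + 2g + 2t^2 + 2t + 2z^2 + 2z + 1) + 1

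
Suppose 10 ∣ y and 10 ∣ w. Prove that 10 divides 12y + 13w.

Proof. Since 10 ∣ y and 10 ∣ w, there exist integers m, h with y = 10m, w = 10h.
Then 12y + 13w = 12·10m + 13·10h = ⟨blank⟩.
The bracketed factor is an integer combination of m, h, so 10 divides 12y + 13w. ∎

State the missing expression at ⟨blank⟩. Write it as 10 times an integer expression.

10(13h + 12m)

Each term has a factor of 10: 12·10m + 13·10h = 10·(13h + 12m).
Since 13h + 12m is an integer, 10 ∣ (12y + 13w).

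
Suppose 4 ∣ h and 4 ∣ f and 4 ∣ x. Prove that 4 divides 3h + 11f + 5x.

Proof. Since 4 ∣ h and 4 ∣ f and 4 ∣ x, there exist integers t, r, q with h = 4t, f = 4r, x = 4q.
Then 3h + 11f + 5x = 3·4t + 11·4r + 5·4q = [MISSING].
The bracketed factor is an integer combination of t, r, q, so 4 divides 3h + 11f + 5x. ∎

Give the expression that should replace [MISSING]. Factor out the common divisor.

4(5q + 11r + 3t)

Pull the common 4 out of every term: 3·4t + 11·4r + 5·4q = 4(5q + 11r + 3t).
5q + 11r + 3t is an integer, which exhibits the divisibility.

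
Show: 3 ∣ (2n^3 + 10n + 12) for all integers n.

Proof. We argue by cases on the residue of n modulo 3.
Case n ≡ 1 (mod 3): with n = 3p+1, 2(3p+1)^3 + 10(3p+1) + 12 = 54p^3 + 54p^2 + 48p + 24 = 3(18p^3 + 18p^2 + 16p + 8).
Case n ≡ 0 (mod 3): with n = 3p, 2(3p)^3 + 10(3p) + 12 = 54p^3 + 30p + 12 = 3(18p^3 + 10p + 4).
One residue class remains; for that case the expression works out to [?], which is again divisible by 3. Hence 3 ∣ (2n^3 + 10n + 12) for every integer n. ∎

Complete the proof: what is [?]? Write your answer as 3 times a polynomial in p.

3(18p^3 + 36p^2 + 34p + 16)

The residues treated are {1, 0}, so the missing case is n ≡ 2 (mod 3); write n = 3p+2.
Then 2(3p+2)^3 + 10(3p+2) + 12 = 54p^3 + 108p^2 + 102p + 48 = 3(18p^3 + 36p^2 + 34p + 16).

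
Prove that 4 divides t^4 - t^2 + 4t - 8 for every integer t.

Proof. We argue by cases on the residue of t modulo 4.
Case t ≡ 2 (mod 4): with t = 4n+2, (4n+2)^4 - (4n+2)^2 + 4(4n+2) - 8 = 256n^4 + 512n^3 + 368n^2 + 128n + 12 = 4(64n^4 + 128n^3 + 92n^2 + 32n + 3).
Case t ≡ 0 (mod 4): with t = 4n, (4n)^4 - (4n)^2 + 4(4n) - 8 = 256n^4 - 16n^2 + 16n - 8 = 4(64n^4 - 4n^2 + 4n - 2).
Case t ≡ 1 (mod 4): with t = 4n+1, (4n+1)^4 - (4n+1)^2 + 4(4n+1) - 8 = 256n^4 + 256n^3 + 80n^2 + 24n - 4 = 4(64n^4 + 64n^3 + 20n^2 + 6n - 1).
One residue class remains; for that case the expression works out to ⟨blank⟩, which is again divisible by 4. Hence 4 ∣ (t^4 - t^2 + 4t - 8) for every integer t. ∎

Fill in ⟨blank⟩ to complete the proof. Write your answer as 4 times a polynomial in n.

4(64n^4 + 192n^3 + 212n^2 + 106n + 19)

The residues treated are {2, 0, 1}, so the missing case is t ≡ 3 (mod 4); write t = 4n+3.
Then (4n+3)^4 - (4n+3)^2 + 4(4n+3) - 8 = 256n^4 + 768n^3 + 848n^2 + 424n + 76 = 4(64n^4 + 192n^3 + 212n^2 + 106n + 19).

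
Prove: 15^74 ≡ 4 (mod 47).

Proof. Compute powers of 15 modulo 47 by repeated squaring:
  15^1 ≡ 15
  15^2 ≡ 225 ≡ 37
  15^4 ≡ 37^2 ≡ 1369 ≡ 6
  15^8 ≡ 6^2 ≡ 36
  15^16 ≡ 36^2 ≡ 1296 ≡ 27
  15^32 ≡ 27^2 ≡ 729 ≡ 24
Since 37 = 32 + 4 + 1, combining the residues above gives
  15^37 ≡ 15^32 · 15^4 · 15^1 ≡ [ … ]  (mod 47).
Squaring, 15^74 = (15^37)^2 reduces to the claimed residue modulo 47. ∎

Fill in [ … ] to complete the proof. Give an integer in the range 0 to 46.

15^32 · 15^4 · 15^1 ≡ 24 · 6 · 15 = 2160.
2160 mod 47 = 45, so 15^37 ≡ 45 (mod 47).

45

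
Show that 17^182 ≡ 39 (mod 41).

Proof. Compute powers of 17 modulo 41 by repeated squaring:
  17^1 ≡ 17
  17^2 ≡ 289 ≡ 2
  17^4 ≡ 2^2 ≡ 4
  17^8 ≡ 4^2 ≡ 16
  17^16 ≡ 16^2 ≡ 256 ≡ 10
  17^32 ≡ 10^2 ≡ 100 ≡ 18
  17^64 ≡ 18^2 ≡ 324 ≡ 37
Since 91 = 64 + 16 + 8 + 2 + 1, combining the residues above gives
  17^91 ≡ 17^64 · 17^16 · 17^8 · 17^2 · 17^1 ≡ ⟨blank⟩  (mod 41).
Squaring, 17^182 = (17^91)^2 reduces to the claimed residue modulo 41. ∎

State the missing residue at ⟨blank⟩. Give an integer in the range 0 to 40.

11

Multiply the listed residues: 37 · 10 · 16 · 2 · 17 = 370 → 5920 → 11840 → 201280.
Reducing modulo 41: 201280 = 4909·41 + 11, so 17^91 ≡ 11.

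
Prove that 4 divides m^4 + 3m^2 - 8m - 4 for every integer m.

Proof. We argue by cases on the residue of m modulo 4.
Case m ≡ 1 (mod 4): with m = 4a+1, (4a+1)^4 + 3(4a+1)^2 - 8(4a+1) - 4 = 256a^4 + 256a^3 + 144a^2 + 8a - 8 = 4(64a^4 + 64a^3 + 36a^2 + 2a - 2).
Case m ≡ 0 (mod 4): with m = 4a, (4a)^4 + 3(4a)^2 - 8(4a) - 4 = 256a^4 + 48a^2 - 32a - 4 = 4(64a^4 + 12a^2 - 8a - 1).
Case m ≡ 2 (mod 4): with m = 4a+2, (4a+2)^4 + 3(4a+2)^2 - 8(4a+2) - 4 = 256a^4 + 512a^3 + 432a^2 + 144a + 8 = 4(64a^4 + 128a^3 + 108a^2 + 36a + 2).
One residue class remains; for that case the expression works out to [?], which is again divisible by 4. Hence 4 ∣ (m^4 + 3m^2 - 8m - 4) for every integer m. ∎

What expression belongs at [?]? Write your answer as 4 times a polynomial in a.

The residues treated are {1, 0, 2}, so the missing case is m ≡ 3 (mod 4); write m = 4a+3.
Then (4a+3)^4 + 3(4a+3)^2 - 8(4a+3) - 4 = 256a^4 + 768a^3 + 912a^2 + 472a + 80 = 4(64a^4 + 192a^3 + 228a^2 + 118a + 20).

4(64a^4 + 192a^3 + 228a^2 + 118a + 20)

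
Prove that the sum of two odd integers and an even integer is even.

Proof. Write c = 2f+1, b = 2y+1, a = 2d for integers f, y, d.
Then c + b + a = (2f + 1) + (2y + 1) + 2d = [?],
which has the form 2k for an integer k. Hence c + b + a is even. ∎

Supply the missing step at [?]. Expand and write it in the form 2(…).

(2f + 1) + (2y + 1) + 2d = 2d + 2f + 2y + 2
= 2(d + f + y + 1).
Since d + f + y + 1 is an integer, the sum is of the form 2k for an integer k.

2(d + f + y + 1)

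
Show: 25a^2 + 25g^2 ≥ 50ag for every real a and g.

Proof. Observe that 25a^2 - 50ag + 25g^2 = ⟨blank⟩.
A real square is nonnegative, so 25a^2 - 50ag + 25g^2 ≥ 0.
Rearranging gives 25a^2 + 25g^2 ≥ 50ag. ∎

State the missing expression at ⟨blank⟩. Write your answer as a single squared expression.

(5a - 5g)^2

25a^2 - 50ag + 25g^2 is a perfect-square trinomial: the outer terms are (5a)^2 and (5g)^2, and the cross term is -2·5a·5g.
So 25a^2 - 50ag + 25g^2 = (5a - 5g)^2 ≥ 0.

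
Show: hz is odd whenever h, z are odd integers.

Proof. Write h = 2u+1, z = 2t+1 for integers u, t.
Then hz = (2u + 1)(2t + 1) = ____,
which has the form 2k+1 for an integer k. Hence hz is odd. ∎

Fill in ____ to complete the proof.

(2u + 1)(2t + 1) = 4tu + 2t + 2u + 1
= 2(2tu + t + u) + 1.
Since 2tu + t + u is an integer, the product is of the form 2k+1 for an integer k.

2(2tu + t + u) + 1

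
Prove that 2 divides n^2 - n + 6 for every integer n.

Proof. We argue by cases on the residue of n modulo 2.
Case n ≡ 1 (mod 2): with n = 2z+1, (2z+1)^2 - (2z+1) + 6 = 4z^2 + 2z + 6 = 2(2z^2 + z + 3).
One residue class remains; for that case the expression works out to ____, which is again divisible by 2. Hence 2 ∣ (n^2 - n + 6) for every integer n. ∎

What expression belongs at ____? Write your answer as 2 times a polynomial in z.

2(2z^2 - z + 3)

The residues treated are {1}, so the missing case is n ≡ 0 (mod 2); write n = 2z.
Then (2z)^2 - (2z) + 6 = 4z^2 - 2z + 6 = 2(2z^2 - z + 3).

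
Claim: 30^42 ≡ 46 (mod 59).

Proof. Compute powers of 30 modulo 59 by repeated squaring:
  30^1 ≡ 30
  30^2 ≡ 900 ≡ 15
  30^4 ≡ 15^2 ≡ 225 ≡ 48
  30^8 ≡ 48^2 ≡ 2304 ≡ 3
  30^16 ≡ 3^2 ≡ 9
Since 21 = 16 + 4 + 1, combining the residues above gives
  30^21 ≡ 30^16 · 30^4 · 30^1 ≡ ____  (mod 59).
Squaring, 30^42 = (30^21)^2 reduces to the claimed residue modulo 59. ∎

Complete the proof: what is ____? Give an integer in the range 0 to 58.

39

Multiply the listed residues: 9 · 48 · 30 = 432 → 12960.
Reducing modulo 59: 12960 = 219·59 + 39, so 30^21 ≡ 39.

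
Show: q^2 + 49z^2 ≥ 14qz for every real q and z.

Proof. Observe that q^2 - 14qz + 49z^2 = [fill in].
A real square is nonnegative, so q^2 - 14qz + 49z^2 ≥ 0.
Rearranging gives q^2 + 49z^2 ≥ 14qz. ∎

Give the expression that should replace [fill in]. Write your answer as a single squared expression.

The leading and trailing coefficients are 1^2 and 7^2, and 14 = 2·1·7, so the trinomial is (q - 7z)^2.
Hence q^2 - 14qz + 49z^2 ≥ 0.

(q - 7z)^2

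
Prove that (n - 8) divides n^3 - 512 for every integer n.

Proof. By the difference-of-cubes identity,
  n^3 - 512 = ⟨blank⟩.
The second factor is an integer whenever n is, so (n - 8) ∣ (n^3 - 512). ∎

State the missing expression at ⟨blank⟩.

(n - 8)(n^2 + 8n + 64)

a^3 - b^3 = (a - b)(a^2 + ab + b^2). With a = n, b = 8:
n^3 - 512 = (n - 8)(n^2 + 8n + 64).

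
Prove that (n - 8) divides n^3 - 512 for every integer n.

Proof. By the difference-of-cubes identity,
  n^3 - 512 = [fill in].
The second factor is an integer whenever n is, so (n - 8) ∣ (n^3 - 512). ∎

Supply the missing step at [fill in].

Polynomial division of n^3 - 512 by n - 8 leaves remainder 0 and quotient n^2 + 8n + 64.
Hence n^3 - 512 = (n - 8)(n^2 + 8n + 64).

(n - 8)(n^2 + 8n + 64)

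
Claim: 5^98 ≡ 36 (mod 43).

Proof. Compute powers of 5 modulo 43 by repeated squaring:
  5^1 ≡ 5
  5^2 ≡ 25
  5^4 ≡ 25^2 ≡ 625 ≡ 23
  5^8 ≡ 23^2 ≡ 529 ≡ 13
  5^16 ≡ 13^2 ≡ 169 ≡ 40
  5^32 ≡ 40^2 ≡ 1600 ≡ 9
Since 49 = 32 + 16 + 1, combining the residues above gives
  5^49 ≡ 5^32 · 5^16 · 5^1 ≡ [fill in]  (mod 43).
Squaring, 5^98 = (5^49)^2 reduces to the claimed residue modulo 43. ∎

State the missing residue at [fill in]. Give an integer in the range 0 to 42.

Multiply the listed residues: 9 · 40 · 5 = 360 → 1800.
Reducing modulo 43: 1800 = 41·43 + 37, so 5^49 ≡ 37.

37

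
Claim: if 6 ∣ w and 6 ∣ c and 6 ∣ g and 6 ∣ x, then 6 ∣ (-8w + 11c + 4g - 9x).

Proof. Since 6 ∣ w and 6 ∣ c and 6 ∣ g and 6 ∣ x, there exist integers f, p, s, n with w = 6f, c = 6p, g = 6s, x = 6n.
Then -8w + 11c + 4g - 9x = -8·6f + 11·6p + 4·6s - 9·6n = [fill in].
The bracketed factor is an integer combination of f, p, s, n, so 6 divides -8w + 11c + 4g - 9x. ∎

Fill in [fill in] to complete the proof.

Each term has a factor of 6: -8·6f + 11·6p + 4·6s - 9·6n = 6·(-8f - 9n + 11p + 4s).
Since -8f - 9n + 11p + 4s is an integer, 6 ∣ (-8w + 11c + 4g - 9x).

6(-8f - 9n + 11p + 4s)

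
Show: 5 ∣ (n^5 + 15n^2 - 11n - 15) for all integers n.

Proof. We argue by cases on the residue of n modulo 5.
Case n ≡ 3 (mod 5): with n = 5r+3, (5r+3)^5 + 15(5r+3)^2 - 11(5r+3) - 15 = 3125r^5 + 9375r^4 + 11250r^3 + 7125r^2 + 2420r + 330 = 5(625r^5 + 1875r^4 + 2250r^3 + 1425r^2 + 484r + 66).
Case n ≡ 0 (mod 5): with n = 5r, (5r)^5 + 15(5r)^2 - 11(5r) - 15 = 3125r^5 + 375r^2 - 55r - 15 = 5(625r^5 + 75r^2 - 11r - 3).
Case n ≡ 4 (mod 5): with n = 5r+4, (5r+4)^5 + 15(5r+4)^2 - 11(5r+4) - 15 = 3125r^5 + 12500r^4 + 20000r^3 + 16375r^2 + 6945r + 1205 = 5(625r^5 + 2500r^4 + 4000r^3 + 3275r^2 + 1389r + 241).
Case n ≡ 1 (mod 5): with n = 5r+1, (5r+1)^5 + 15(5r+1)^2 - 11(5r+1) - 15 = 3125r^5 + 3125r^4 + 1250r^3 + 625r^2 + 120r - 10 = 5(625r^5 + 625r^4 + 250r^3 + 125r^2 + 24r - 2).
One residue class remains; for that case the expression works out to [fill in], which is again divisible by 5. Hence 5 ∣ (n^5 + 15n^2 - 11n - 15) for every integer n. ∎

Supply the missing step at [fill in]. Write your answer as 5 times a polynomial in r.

5(625r^5 + 1250r^4 + 1000r^3 + 475r^2 + 129r + 11)

Only n ≡ 2 (mod 5) is unaccounted for. Put n = 5r+2:
(5r+2)^5 + 15(5r+2)^2 - 11(5r+2) - 15 expands to 3125r^5 + 6250r^4 + 5000r^3 + 2375r^2 + 645r + 55,
and factoring out 5 leaves 5(625r^5 + 1250r^4 + 1000r^3 + 475r^2 + 129r + 11).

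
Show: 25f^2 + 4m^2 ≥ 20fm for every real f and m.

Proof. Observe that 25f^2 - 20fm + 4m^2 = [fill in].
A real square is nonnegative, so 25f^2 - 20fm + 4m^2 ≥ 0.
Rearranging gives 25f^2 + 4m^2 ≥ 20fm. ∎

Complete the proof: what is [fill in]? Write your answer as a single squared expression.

The leading and trailing coefficients are 5^2 and 2^2, and 20 = 2·5·2, so the trinomial is (5f - 2m)^2.
Hence 25f^2 - 20fm + 4m^2 ≥ 0.

(5f - 2m)^2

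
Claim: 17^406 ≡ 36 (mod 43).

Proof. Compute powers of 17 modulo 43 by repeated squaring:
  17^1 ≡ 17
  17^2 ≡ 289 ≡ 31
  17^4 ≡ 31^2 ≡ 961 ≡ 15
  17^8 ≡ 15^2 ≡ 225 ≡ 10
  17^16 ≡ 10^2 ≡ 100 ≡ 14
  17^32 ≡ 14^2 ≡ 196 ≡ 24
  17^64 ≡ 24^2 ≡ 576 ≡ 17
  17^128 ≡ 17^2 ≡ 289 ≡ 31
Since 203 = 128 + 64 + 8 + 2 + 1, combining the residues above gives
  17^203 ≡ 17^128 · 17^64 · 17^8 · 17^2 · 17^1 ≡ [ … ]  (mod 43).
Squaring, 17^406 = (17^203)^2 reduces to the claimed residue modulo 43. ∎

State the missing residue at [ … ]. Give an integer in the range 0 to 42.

17^128 · 17^64 · 17^8 · 17^2 · 17^1 ≡ 31 · 17 · 10 · 31 · 17 = 2777290.
2777290 mod 43 = 6, so 17^203 ≡ 6 (mod 43).

6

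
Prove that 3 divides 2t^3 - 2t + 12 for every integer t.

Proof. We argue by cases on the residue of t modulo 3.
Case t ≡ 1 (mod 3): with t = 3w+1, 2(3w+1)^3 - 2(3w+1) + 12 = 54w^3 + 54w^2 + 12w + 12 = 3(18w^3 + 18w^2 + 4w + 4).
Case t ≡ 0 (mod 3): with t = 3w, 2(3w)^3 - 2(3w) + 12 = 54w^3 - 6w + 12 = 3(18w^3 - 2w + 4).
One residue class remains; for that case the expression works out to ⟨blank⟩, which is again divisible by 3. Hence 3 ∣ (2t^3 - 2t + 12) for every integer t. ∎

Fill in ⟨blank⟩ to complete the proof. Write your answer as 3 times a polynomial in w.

Only t ≡ 2 (mod 3) is unaccounted for. Put t = 3w+2:
2(3w+2)^3 - 2(3w+2) + 12 expands to 54w^3 + 108w^2 + 66w + 24,
and factoring out 3 leaves 3(18w^3 + 36w^2 + 22w + 8).

3(18w^3 + 36w^2 + 22w + 8)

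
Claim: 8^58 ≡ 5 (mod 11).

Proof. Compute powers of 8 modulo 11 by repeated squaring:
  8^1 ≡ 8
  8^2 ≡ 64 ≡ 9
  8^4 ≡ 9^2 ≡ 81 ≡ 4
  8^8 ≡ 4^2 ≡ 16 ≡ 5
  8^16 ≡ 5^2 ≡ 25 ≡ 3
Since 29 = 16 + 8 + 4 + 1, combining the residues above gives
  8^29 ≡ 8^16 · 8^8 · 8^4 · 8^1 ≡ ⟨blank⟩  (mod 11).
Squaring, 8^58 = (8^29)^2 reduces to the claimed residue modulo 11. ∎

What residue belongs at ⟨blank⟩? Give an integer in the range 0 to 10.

7

Multiply the listed residues: 3 · 5 · 4 · 8 = 15 → 60 → 480.
Reducing modulo 11: 480 = 43·11 + 7, so 8^29 ≡ 7.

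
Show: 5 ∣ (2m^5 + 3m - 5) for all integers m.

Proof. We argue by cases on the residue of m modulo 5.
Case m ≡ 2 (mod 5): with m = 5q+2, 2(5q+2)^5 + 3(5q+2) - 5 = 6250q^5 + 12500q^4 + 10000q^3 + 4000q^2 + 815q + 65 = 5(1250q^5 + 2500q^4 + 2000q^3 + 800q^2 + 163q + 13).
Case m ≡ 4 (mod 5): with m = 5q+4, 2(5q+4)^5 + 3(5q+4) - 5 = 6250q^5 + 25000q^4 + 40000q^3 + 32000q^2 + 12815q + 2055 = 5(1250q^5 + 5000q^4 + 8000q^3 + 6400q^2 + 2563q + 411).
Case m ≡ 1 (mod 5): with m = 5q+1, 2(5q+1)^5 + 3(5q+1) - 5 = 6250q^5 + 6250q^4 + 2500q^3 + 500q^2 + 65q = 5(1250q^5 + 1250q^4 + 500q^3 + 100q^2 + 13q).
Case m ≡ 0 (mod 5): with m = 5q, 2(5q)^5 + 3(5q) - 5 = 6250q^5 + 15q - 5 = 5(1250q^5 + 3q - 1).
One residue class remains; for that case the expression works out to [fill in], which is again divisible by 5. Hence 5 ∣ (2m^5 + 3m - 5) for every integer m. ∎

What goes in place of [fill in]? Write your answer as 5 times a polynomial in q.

Only m ≡ 3 (mod 5) is unaccounted for. Put m = 5q+3:
2(5q+3)^5 + 3(5q+3) - 5 expands to 6250q^5 + 18750q^4 + 22500q^3 + 13500q^2 + 4065q + 490,
and factoring out 5 leaves 5(1250q^5 + 3750q^4 + 4500q^3 + 2700q^2 + 813q + 98).

5(1250q^5 + 3750q^4 + 4500q^3 + 2700q^2 + 813q + 98)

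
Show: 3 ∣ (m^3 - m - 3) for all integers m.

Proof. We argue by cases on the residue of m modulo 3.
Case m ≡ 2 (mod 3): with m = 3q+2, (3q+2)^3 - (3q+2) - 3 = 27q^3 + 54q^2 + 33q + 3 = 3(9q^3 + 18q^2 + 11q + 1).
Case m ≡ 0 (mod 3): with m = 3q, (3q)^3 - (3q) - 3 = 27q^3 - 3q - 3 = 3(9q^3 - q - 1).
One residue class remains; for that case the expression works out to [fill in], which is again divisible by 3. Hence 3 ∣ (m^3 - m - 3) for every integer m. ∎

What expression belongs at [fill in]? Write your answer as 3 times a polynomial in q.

Only m ≡ 1 (mod 3) is unaccounted for. Put m = 3q+1:
(3q+1)^3 - (3q+1) - 3 expands to 27q^3 + 27q^2 + 6q - 3,
and factoring out 3 leaves 3(9q^3 + 9q^2 + 2q - 1).

3(9q^3 + 9q^2 + 2q - 1)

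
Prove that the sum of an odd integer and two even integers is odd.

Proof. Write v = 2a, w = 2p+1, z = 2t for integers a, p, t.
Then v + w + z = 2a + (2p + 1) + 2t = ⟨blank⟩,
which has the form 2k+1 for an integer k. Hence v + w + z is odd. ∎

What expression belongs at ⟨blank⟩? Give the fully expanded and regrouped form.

2(a + p + t) + 1

Expanding: 2a + (2p + 1) + 2t = 2a + 2p + 2t + 1.
Every term except the constant is even, so this is 2(a + p + t) + 1,
and a + p + t ∈ ℤ gives the required form.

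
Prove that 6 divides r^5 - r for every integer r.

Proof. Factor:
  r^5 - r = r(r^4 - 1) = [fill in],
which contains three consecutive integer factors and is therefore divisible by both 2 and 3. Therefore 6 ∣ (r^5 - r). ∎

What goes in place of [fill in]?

(r - 1)r(r + 1)(r^2 + 1)

r^4 - 1 = (r^2 - 1)(r^2 + 1), and r^2 - 1 = (r-1)(r+1).
So r(r^4 - 1) = (r - 1)r(r + 1)(r^2 + 1).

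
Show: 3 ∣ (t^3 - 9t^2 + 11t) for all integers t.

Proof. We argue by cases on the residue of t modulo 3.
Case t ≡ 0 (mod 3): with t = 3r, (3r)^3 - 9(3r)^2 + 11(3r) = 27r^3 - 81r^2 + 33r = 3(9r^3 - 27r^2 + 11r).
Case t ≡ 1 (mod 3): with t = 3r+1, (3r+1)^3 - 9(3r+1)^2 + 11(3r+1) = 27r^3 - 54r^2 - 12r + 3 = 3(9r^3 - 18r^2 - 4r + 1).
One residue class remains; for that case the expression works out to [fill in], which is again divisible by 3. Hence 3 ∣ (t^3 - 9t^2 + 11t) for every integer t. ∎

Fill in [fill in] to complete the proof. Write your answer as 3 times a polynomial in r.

3(9r^3 - 9r^2 - 13r - 2)

The residues treated are {0, 1}, so the missing case is t ≡ 2 (mod 3); write t = 3r+2.
Then (3r+2)^3 - 9(3r+2)^2 + 11(3r+2) = 27r^3 - 27r^2 - 39r - 6 = 3(9r^3 - 9r^2 - 13r - 2).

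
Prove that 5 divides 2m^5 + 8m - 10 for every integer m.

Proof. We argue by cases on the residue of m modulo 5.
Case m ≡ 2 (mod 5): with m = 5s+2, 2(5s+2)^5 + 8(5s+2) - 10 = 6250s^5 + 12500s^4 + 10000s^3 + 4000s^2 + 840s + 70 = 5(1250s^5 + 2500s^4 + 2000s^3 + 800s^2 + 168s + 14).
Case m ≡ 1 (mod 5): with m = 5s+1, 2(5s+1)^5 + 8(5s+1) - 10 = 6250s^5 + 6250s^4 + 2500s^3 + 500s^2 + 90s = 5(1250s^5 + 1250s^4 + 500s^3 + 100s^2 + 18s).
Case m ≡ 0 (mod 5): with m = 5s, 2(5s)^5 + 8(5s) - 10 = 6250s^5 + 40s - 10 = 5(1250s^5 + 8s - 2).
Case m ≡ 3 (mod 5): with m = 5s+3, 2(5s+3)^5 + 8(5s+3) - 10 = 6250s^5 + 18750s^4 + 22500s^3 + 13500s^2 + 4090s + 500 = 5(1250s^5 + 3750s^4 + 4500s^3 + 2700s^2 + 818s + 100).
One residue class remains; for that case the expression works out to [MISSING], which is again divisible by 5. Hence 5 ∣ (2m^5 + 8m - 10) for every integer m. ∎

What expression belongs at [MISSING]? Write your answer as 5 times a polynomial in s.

Only m ≡ 4 (mod 5) is unaccounted for. Put m = 5s+4:
2(5s+4)^5 + 8(5s+4) - 10 expands to 6250s^5 + 25000s^4 + 40000s^3 + 32000s^2 + 12840s + 2070,
and factoring out 5 leaves 5(1250s^5 + 5000s^4 + 8000s^3 + 6400s^2 + 2568s + 414).

5(1250s^5 + 5000s^4 + 8000s^3 + 6400s^2 + 2568s + 414)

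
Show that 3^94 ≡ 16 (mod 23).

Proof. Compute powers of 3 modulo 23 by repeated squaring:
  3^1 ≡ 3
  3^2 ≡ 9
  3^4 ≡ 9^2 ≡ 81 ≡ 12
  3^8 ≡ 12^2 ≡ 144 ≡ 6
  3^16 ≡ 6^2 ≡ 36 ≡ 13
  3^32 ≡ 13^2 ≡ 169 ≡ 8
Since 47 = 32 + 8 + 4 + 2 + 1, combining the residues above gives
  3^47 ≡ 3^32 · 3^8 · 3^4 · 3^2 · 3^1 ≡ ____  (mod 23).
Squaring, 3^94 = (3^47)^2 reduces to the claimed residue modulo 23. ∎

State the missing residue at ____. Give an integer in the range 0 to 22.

Multiply the listed residues: 8 · 6 · 12 · 9 · 3 = 48 → 576 → 5184 → 15552.
Reducing modulo 23: 15552 = 676·23 + 4, so 3^47 ≡ 4.

4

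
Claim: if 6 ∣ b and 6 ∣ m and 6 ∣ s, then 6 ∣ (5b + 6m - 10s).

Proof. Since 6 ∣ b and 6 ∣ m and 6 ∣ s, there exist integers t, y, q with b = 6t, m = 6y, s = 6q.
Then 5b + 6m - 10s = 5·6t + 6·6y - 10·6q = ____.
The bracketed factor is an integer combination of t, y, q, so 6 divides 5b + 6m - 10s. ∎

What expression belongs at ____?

Each term has a factor of 6: 5·6t + 6·6y - 10·6q = 6·(-10q + 5t + 6y).
Since -10q + 5t + 6y is an integer, 6 ∣ (5b + 6m - 10s).

6(-10q + 5t + 6y)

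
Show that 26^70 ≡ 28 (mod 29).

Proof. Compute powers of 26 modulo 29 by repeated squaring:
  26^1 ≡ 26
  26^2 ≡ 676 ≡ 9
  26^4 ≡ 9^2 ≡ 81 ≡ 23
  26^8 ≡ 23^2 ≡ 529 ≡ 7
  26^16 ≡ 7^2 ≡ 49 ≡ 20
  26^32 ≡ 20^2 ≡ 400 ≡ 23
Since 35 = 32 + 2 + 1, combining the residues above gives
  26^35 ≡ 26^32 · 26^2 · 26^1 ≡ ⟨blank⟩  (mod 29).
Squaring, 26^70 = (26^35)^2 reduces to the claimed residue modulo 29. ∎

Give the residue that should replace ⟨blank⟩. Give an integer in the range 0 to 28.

17

Multiply the listed residues: 23 · 9 · 26 = 207 → 5382.
Reducing modulo 29: 5382 = 185·29 + 17, so 26^35 ≡ 17.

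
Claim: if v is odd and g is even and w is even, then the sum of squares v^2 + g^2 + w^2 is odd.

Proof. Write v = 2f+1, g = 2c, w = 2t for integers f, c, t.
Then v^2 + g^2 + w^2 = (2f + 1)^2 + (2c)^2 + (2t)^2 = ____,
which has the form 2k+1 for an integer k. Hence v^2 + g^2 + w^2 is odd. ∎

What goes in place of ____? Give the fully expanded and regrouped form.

(2f + 1)^2 + (2c)^2 + (2t)^2 = 4c^2 + 4f^2 + 4f + 4t^2 + 1
= 2(2c^2 + 2f^2 + 2f + 2t^2) + 1.
Since 2c^2 + 2f^2 + 2f + 2t^2 is an integer, the sum of squares is of the form 2k+1 for an integer k.

2(2c^2 + 2f^2 + 2f + 2t^2) + 1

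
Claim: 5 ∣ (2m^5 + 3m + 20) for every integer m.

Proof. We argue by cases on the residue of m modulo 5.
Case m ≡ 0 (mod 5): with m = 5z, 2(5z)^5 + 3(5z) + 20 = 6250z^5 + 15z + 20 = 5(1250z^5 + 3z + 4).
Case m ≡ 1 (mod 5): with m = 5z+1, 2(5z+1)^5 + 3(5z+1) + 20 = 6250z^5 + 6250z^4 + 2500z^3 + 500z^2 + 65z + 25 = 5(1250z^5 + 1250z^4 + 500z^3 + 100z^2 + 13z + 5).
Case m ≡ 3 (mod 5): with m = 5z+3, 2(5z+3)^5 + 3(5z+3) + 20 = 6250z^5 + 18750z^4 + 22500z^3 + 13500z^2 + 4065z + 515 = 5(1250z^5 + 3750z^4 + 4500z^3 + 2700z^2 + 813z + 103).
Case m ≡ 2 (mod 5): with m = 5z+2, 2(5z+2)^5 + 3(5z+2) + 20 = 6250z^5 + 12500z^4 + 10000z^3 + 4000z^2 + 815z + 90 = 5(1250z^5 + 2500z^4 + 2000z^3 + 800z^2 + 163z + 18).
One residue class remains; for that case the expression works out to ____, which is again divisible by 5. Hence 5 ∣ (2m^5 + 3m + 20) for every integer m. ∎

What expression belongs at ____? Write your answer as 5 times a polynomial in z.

The residues treated are {0, 1, 3, 2}, so the missing case is m ≡ 4 (mod 5); write m = 5z+4.
Then 2(5z+4)^5 + 3(5z+4) + 20 = 6250z^5 + 25000z^4 + 40000z^3 + 32000z^2 + 12815z + 2080 = 5(1250z^5 + 5000z^4 + 8000z^3 + 6400z^2 + 2563z + 416).

5(1250z^5 + 5000z^4 + 8000z^3 + 6400z^2 + 2563z + 416)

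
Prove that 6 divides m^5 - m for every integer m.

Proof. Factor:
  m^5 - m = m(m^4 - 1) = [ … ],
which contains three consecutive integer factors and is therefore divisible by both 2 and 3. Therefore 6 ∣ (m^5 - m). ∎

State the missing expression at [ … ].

(m - 1)m(m + 1)(m^2 + 1)

m^4 - 1 = (m^2 - 1)(m^2 + 1), and m^2 - 1 = (m-1)(m+1).
So m(m^4 - 1) = (m - 1)m(m + 1)(m^2 + 1).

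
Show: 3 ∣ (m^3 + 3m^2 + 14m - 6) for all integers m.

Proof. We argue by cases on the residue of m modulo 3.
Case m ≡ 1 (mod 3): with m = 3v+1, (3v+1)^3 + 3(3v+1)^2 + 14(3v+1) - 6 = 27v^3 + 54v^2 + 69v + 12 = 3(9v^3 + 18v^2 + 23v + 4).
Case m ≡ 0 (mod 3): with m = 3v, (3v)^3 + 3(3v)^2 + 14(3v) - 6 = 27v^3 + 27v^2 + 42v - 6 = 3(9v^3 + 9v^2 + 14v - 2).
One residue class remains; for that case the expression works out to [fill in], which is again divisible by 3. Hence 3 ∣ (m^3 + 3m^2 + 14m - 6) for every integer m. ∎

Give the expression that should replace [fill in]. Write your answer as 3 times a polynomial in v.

3(9v^3 + 27v^2 + 38v + 14)

Only m ≡ 2 (mod 3) is unaccounted for. Put m = 3v+2:
(3v+2)^3 + 3(3v+2)^2 + 14(3v+2) - 6 expands to 27v^3 + 81v^2 + 114v + 42,
and factoring out 3 leaves 3(9v^3 + 27v^2 + 38v + 14).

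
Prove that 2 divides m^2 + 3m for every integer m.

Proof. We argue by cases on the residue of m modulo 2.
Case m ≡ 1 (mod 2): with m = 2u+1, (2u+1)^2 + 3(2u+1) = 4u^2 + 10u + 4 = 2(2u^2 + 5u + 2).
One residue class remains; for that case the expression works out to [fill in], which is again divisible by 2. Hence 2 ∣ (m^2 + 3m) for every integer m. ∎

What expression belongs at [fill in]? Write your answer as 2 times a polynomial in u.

The residues treated are {1}, so the missing case is m ≡ 0 (mod 2); write m = 2u.
Then (2u)^2 + 3(2u) = 4u^2 + 6u = 2(2u^2 + 3u).

2(2u^2 + 3u)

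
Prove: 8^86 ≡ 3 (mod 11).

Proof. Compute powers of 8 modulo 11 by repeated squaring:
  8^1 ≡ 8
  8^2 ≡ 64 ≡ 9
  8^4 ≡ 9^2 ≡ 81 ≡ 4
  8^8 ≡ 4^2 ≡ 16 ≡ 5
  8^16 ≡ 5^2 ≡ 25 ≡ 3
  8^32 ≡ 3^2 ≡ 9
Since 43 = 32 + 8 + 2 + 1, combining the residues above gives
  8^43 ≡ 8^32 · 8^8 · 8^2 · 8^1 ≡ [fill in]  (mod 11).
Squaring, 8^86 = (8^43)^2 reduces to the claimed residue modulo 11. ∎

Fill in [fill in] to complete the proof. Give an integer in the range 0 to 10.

6

8^32 · 8^8 · 8^2 · 8^1 ≡ 9 · 5 · 9 · 8 = 3240.
3240 mod 11 = 6, so 8^43 ≡ 6 (mod 11).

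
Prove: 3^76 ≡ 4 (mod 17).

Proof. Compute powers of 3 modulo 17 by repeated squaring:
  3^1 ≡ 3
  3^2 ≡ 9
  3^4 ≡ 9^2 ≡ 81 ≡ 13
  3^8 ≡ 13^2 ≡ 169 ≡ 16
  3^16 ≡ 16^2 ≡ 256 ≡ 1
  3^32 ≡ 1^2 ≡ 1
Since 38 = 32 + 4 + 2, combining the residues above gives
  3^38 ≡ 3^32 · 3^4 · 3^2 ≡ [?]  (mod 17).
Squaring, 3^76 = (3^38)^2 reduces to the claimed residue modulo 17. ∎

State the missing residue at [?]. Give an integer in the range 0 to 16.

15

3^32 · 3^4 · 3^2 ≡ 1 · 13 · 9 = 117.
117 mod 17 = 15, so 3^38 ≡ 15 (mod 17).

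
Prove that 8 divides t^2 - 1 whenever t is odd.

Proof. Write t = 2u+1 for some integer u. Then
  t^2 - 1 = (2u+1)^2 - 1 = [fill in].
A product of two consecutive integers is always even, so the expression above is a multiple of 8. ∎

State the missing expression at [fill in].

4u(u + 1)

(2u+1)^2 - 1 = 4u^2 + 4u + 1 - 1 = 4u^2 + 4u = 4u(u+1).
Since u and u+1 are consecutive, u(u+1) is even, and 4·(even) is a multiple of 8.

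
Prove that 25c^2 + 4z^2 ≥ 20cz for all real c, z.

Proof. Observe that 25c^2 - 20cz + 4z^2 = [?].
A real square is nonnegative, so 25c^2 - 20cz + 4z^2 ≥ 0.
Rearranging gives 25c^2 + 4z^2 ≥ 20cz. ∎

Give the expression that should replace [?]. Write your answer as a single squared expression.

The leading and trailing coefficients are 5^2 and 2^2, and 20 = 2·5·2, so the trinomial is (5c - 2z)^2.
Hence 25c^2 - 20cz + 4z^2 ≥ 0.

(5c - 2z)^2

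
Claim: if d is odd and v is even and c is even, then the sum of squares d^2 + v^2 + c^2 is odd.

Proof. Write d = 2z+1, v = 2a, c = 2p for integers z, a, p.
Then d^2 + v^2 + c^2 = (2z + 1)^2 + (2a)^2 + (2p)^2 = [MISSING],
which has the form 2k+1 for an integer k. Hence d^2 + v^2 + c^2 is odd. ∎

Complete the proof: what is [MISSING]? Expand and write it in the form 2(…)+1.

Expanding: (2z + 1)^2 + (2a)^2 + (2p)^2 = 4a^2 + 4p^2 + 4z^2 + 4z + 1.
Every term except the constant is even, so this is 2(2a^2 + 2p^2 + 2z^2 + 2z) + 1,
and 2a^2 + 2p^2 + 2z^2 + 2z ∈ ℤ gives the required form.

2(2a^2 + 2p^2 + 2z^2 + 2z) + 1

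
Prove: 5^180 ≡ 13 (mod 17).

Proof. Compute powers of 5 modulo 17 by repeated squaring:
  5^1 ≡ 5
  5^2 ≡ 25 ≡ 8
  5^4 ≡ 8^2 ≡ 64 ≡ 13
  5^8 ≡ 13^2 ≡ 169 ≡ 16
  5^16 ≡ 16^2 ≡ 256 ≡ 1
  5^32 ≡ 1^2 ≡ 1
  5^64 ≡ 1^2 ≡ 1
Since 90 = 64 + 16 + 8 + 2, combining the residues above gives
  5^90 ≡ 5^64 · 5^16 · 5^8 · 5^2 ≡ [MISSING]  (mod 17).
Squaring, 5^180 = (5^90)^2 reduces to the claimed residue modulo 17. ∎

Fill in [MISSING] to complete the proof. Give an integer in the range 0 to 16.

Multiply the listed residues: 1 · 1 · 16 · 8 = 1 → 16 → 128.
Reducing modulo 17: 128 = 7·17 + 9, so 5^90 ≡ 9.

9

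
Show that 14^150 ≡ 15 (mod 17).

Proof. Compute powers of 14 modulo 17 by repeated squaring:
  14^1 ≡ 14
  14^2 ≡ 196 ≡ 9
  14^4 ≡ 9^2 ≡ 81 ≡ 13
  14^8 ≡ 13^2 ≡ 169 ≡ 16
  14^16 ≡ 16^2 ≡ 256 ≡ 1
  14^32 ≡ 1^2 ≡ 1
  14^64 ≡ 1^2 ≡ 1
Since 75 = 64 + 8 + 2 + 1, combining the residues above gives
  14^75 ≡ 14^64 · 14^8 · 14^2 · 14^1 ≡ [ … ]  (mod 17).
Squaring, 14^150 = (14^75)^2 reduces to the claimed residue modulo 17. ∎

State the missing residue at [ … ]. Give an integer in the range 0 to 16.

Multiply the listed residues: 1 · 16 · 9 · 14 = 16 → 144 → 2016.
Reducing modulo 17: 2016 = 118·17 + 10, so 14^75 ≡ 10.

10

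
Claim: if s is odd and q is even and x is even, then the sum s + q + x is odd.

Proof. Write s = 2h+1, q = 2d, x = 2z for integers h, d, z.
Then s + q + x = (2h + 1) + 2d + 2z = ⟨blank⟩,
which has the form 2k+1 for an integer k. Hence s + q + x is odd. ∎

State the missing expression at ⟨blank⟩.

Expanding: (2h + 1) + 2d + 2z = 2d + 2h + 2z + 1.
Every term except the constant is even, so this is 2(d + h + z) + 1,
and d + h + z ∈ ℤ gives the required form.

2(d + h + z) + 1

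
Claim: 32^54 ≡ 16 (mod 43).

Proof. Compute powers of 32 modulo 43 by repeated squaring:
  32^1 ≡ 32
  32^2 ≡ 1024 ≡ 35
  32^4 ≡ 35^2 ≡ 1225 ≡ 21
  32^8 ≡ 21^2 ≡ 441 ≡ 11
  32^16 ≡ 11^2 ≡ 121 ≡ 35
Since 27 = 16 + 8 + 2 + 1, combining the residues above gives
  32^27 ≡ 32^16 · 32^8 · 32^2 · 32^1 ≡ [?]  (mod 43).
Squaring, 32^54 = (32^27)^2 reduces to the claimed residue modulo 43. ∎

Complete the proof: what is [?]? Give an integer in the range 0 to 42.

Multiply the listed residues: 35 · 11 · 35 · 32 = 385 → 13475 → 431200.
Reducing modulo 43: 431200 = 10027·43 + 39, so 32^27 ≡ 39.

39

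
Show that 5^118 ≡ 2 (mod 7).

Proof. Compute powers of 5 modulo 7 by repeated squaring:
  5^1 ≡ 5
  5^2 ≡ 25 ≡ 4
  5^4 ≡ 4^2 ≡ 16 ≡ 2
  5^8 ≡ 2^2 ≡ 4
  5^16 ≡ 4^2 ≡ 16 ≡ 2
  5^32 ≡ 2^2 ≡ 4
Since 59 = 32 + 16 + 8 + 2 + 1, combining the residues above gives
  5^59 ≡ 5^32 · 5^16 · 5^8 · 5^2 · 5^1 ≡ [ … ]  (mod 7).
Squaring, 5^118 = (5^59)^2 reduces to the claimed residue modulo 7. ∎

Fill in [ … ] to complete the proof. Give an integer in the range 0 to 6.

5^32 · 5^16 · 5^8 · 5^2 · 5^1 ≡ 4 · 2 · 4 · 4 · 5 = 640.
640 mod 7 = 3, so 5^59 ≡ 3 (mod 7).

3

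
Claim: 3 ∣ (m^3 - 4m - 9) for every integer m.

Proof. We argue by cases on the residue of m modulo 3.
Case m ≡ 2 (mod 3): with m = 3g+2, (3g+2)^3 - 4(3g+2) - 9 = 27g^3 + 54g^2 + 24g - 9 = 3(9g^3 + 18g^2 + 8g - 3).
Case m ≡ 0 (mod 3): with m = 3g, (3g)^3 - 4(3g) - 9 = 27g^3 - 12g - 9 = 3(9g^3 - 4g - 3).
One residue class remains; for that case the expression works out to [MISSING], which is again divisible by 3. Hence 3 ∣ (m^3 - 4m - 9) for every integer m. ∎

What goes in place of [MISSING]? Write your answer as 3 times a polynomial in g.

The residues treated are {2, 0}, so the missing case is m ≡ 1 (mod 3); write m = 3g+1.
Then (3g+1)^3 - 4(3g+1) - 9 = 27g^3 + 27g^2 - 3g - 12 = 3(9g^3 + 9g^2 - g - 4).

3(9g^3 + 9g^2 - g - 4)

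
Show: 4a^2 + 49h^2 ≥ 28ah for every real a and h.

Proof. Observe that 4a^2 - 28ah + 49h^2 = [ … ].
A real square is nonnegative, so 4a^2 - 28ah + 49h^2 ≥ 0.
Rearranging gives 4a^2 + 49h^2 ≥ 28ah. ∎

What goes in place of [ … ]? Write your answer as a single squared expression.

4a^2 - 28ah + 49h^2 is a perfect-square trinomial: the outer terms are (2a)^2 and (7h)^2, and the cross term is -2·2a·7h.
So 4a^2 - 28ah + 49h^2 = (2a - 7h)^2 ≥ 0.

(2a - 7h)^2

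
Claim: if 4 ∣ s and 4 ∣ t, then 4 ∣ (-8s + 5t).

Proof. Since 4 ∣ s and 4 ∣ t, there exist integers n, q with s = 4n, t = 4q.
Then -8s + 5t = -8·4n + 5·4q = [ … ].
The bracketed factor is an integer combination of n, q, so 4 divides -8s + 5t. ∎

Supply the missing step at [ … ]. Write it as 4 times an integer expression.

4(-8n + 5q)

Pull the common 4 out of every term: -8·4n + 5·4q = 4(-8n + 5q).
-8n + 5q is an integer, which exhibits the divisibility.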